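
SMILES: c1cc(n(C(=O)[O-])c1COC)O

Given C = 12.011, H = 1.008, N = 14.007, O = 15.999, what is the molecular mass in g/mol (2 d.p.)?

Molecular formula: C7H8NO4-.
M = 7×12.011 + 8×1.008 + 1×14.007 + 4×15.999 = 170.14 g/mol.

170.14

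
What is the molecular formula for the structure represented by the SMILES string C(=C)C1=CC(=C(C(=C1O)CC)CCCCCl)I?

C14H18ClIO

Heavy atoms from the SMILES: 14 C, 1 Cl, 1 I, 1 O.
Implicit hydrogens by atom environment:
  6 × C: 2 H each → 12
  5 × C (aromatic): no H
  1 × C: 3 H
  1 × C (aromatic): 1 H
  1 × C: 1 H
  1 × Cl: no H
  1 × I: no H
  1 × O: 1 H
  Total hydrogens = 18.
Molecular formula: C14H18ClIO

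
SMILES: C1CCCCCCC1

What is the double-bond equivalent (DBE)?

1

Molecular formula from the SMILES: C8H16.
DoU = (2C + 2 + N − H − X)/2 = (2·8 + 2 + 0 − 16 − 0)/2 = 2/2 = 1.
(Structurally: 1 ring(s) + 0 π bond(s) = 1.)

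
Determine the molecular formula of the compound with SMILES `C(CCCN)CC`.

C6H15N

Heavy atoms from the SMILES: 6 C, 1 N.
Implicit hydrogens by atom environment:
  5 × C: 2 H each → 10
  1 × C: 3 H
  1 × N: 2 H
  Total hydrogens = 15.
Molecular formula: C6H15N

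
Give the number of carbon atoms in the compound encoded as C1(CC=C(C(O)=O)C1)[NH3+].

6

The symbol for carbon appears 6 times in the SMILES.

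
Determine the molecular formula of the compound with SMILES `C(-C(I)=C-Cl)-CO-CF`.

Heavy atoms from the SMILES: 5 C, 1 Cl, 1 F, 1 I, 1 O.
Implicit hydrogens by atom environment:
  3 × C: 2 H each → 6
  1 × C: 1 H
  1 × C: no H
  1 × Cl: no H
  1 × F: no H
  1 × I: no H
  1 × O: no H
  Total hydrogens = 7.
Molecular formula: C5H7ClFIO

C5H7ClFIO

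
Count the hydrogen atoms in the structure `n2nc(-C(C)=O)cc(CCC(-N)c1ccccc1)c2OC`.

Hydrogens are implicit in SMILES; fill each atom to its normal valence:
  6 × C (aromatic): 1 H each → 6
  4 × C (aromatic): no H
  2 × C: 3 H each → 6
  2 × C: 2 H each → 4
  2 × N (aromatic): no H
  2 × O: no H
  1 × C: 1 H
  1 × C: no H
  1 × N: 2 H
  Total hydrogens = 19.

19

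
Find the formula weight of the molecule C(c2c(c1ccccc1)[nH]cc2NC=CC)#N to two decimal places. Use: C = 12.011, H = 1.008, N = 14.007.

223.28

Molecular formula: C14H13N3.
M = 14×12.011 + 13×1.008 + 3×14.007 = 223.28 g/mol.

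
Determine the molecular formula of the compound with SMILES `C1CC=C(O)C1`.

Heavy atoms from the SMILES: 5 C, 1 O.
Implicit hydrogens by atom environment:
  3 × C: 2 H each → 6
  1 × C: 1 H
  1 × C: no H
  1 × O: 1 H
  Total hydrogens = 8.
Molecular formula: C5H8O

C5H8O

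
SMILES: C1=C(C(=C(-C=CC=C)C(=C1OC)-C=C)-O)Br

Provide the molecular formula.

Heavy atoms from the SMILES: 1 Br, 13 C, 2 O.
Implicit hydrogens by atom environment:
  5 × C (aromatic): no H
  4 × C: 1 H each → 4
  2 × C: 2 H each → 4
  1 × Br: no H
  1 × C: 3 H
  1 × C (aromatic): 1 H
  1 × O: 1 H
  1 × O: no H
  Total hydrogens = 13.
Molecular formula: C13H13BrO2

C13H13BrO2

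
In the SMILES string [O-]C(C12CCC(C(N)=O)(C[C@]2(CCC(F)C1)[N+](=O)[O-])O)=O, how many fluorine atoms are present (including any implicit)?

1

The symbol for fluorine appears 1 time in the SMILES.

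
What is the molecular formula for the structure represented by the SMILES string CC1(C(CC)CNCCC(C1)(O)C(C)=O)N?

C12H24N2O2

Heavy atoms from the SMILES: 12 C, 2 N, 2 O.
Implicit hydrogens by atom environment:
  5 × C: 2 H each → 10
  3 × C: 3 H each → 9
  3 × C: no H
  1 × C: 1 H
  1 × N: 2 H
  1 × N: 1 H
  1 × O: 1 H
  1 × O: no H
  Total hydrogens = 24.
Molecular formula: C12H24N2O2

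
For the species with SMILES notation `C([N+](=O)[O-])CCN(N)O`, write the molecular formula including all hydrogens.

Heavy atoms from the SMILES: 3 C, 3 N, 3 O.
Implicit hydrogens by atom environment:
  3 × C: 2 H each → 6
  1 × N: 2 H
  1 × N: no H
  1 × N (charge +1): no H
  1 × O: 1 H
  1 × O: no H
  1 × O (charge -1): no H
  Total hydrogens = 9.
Molecular formula: C3H9N3O3

C3H9N3O3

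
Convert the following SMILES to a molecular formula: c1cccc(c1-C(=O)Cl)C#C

C9H5ClO

Heavy atoms from the SMILES: 9 C, 1 Cl, 1 O.
Implicit hydrogens by atom environment:
  4 × C (aromatic): 1 H each → 4
  2 × C (aromatic): no H
  2 × C: no H
  1 × C: 1 H
  1 × Cl: no H
  1 × O: no H
  Total hydrogens = 5.
Molecular formula: C9H5ClO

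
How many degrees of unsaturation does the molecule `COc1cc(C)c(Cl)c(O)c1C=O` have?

5

Molecular formula from the SMILES: C9H9ClO3.
DoU = (2C + 2 + N − H − X)/2 = (2·9 + 2 + 0 − 9 − 1)/2 = 10/2 = 5.
(Structurally: 1 ring(s) + 4 π bond(s) = 5.)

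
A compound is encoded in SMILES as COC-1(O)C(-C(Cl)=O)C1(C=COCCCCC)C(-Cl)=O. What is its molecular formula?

Heavy atoms from the SMILES: 13 C, 2 Cl, 5 O.
Implicit hydrogens by atom environment:
  4 × C: 2 H each → 8
  4 × C: no H
  4 × O: no H
  3 × C: 1 H each → 3
  2 × C: 3 H each → 6
  2 × Cl: no H
  1 × O: 1 H
  Total hydrogens = 18.
Molecular formula: C13H18Cl2O5

C13H18Cl2O5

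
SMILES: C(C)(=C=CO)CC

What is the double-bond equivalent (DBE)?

Molecular formula from the SMILES: C6H10O.
DoU = (2C + 2 + N − H − X)/2 = (2·6 + 2 + 0 − 10 − 0)/2 = 4/2 = 2.
(Structurally: 0 ring(s) + 2 π bond(s) = 2.)

2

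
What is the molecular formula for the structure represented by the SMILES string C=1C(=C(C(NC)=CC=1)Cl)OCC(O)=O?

C9H10ClNO3

Heavy atoms from the SMILES: 9 C, 1 Cl, 1 N, 3 O.
Implicit hydrogens by atom environment:
  3 × C (aromatic): 1 H each → 3
  3 × C (aromatic): no H
  2 × O: no H
  1 × C: 3 H
  1 × C: 2 H
  1 × C: no H
  1 × Cl: no H
  1 × N: 1 H
  1 × O: 1 H
  Total hydrogens = 10.
Molecular formula: C9H10ClNO3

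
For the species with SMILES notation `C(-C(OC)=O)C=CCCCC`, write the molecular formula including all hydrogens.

Heavy atoms from the SMILES: 9 C, 2 O.
Implicit hydrogens by atom environment:
  4 × C: 2 H each → 8
  2 × C: 3 H each → 6
  2 × C: 1 H each → 2
  2 × O: no H
  1 × C: no H
  Total hydrogens = 16.
Molecular formula: C9H16O2

C9H16O2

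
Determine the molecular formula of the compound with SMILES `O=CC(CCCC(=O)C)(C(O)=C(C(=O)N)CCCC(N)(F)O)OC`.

Heavy atoms from the SMILES: 15 C, 1 F, 2 N, 6 O.
Implicit hydrogens by atom environment:
  6 × C: 2 H each → 12
  6 × C: no H
  4 × O: no H
  2 × C: 3 H each → 6
  2 × N: 2 H each → 4
  2 × O: 1 H each → 2
  1 × C: 1 H
  1 × F: no H
  Total hydrogens = 25.
Molecular formula: C15H25FN2O6

C15H25FN2O6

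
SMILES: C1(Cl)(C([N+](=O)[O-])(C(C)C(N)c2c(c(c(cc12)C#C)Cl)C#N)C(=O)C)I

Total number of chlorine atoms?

2

The symbol for chlorine appears 2 times in the SMILES.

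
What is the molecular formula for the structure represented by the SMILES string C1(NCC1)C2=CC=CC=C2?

Heavy atoms from the SMILES: 9 C, 1 N.
Implicit hydrogens by atom environment:
  5 × C (aromatic): 1 H each → 5
  2 × C: 2 H each → 4
  1 × C: 1 H
  1 × C (aromatic): no H
  1 × N: 1 H
  Total hydrogens = 11.
Molecular formula: C9H11N

C9H11N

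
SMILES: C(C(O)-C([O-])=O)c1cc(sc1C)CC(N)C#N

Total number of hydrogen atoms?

13

Hydrogens are implicit in SMILES; fill each atom to its normal valence:
  3 × C (aromatic): no H
  2 × C: 2 H each → 4
  2 × C: 1 H each → 2
  2 × C: no H
  1 × C: 3 H
  1 × C (aromatic): 1 H
  1 × N: 2 H
  1 × N: no H
  1 × O: 1 H
  1 × O: no H
  1 × O (charge -1): no H
  1 × S (aromatic): no H
  Total hydrogens = 13.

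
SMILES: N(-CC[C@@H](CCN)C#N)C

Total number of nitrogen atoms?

The symbol for nitrogen appears 3 times in the SMILES.

3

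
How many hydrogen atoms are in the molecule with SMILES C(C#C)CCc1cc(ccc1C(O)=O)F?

Hydrogens are implicit in SMILES; fill each atom to its normal valence:
  3 × C: 2 H each → 6
  3 × C (aromatic): 1 H each → 3
  3 × C (aromatic): no H
  2 × C: no H
  1 × C: 1 H
  1 × F: no H
  1 × O: 1 H
  1 × O: no H
  Total hydrogens = 11.

11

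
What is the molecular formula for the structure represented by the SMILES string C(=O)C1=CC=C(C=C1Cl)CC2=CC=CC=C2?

C14H11ClO

Heavy atoms from the SMILES: 14 C, 1 Cl, 1 O.
Implicit hydrogens by atom environment:
  8 × C (aromatic): 1 H each → 8
  4 × C (aromatic): no H
  1 × C: 2 H
  1 × C: 1 H
  1 × Cl: no H
  1 × O: no H
  Total hydrogens = 11.
Molecular formula: C14H11ClO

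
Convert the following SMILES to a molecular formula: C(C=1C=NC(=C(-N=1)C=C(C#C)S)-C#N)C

Heavy atoms from the SMILES: 11 C, 3 N, 1 S.
Implicit hydrogens by atom environment:
  3 × C (aromatic): no H
  3 × C: no H
  2 × C: 1 H each → 2
  2 × N (aromatic): no H
  1 × C: 3 H
  1 × C: 2 H
  1 × C (aromatic): 1 H
  1 × N: no H
  1 × S: 1 H
  Total hydrogens = 9.
Molecular formula: C11H9N3S

C11H9N3S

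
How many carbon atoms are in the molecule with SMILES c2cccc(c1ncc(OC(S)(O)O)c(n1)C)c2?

12

The symbol for carbon appears 12 times in the SMILES. Lowercase c denotes aromatic carbon and counts toward C.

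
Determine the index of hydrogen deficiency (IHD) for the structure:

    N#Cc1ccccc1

6

Molecular formula from the SMILES: C7H5N.
DoU = (2C + 2 + N − H − X)/2 = (2·7 + 2 + 1 − 5 − 0)/2 = 12/2 = 6.
(Structurally: 1 ring(s) + 5 π bond(s) = 6.)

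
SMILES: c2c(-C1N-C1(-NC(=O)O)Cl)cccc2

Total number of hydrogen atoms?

9

Hydrogens are implicit in SMILES; fill each atom to its normal valence:
  5 × C (aromatic): 1 H each → 5
  2 × C: no H
  2 × N: 1 H each → 2
  1 × C: 1 H
  1 × C (aromatic): no H
  1 × Cl: no H
  1 × O: 1 H
  1 × O: no H
  Total hydrogens = 9.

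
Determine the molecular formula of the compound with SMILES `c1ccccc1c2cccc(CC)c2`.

C14H14

Heavy atoms from the SMILES: 14 C.
Implicit hydrogens by atom environment:
  9 × C (aromatic): 1 H each → 9
  3 × C (aromatic): no H
  1 × C: 3 H
  1 × C: 2 H
  Total hydrogens = 14.
Molecular formula: C14H14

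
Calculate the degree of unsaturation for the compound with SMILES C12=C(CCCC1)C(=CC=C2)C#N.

7

Molecular formula from the SMILES: C11H11N.
DoU = (2C + 2 + N − H − X)/2 = (2·11 + 2 + 1 − 11 − 0)/2 = 14/2 = 7.
(Structurally: 2 ring(s) + 5 π bond(s) = 7.)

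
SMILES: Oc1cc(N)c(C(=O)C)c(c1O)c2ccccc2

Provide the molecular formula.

C14H13NO3

Heavy atoms from the SMILES: 14 C, 1 N, 3 O.
Implicit hydrogens by atom environment:
  6 × C (aromatic): 1 H each → 6
  6 × C (aromatic): no H
  2 × O: 1 H each → 2
  1 × C: 3 H
  1 × C: no H
  1 × N: 2 H
  1 × O: no H
  Total hydrogens = 13.
Molecular formula: C14H13NO3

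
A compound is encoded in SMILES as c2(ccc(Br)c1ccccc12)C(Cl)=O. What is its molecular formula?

Heavy atoms from the SMILES: 1 Br, 11 C, 1 Cl, 1 O.
Implicit hydrogens by atom environment:
  6 × C (aromatic): 1 H each → 6
  4 × C (aromatic): no H
  1 × Br: no H
  1 × C: no H
  1 × Cl: no H
  1 × O: no H
  Total hydrogens = 6.
Molecular formula: C11H6BrClO

C11H6BrClO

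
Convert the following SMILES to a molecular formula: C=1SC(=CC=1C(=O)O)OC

Heavy atoms from the SMILES: 6 C, 3 O, 1 S.
Implicit hydrogens by atom environment:
  2 × C (aromatic): 1 H each → 2
  2 × C (aromatic): no H
  2 × O: no H
  1 × C: 3 H
  1 × C: no H
  1 × O: 1 H
  1 × S (aromatic): no H
  Total hydrogens = 6.
Molecular formula: C6H6O3S

C6H6O3S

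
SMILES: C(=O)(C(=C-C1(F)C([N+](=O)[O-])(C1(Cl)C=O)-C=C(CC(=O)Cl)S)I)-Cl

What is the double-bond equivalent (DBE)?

Molecular formula from the SMILES: C11H6Cl3FINO5S.
DoU = (2C + 2 + N − H − X)/2 = (2·11 + 2 + 1 − 6 − 5)/2 = 14/2 = 7.
(Structurally: 1 ring(s) + 6 π bond(s) = 7.)

7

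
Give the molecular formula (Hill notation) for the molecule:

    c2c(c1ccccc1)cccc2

C12H10

Heavy atoms from the SMILES: 12 C.
Implicit hydrogens by atom environment:
  10 × C (aromatic): 1 H each → 10
  2 × C (aromatic): no H
  Total hydrogens = 10.
Molecular formula: C12H10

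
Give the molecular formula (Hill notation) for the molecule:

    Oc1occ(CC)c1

C6H8O2

Heavy atoms from the SMILES: 6 C, 2 O.
Implicit hydrogens by atom environment:
  2 × C (aromatic): 1 H each → 2
  2 × C (aromatic): no H
  1 × C: 3 H
  1 × C: 2 H
  1 × O: 1 H
  1 × O (aromatic): no H
  Total hydrogens = 8.
Molecular formula: C6H8O2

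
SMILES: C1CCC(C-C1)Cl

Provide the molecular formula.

C6H11Cl

Heavy atoms from the SMILES: 6 C, 1 Cl.
Implicit hydrogens by atom environment:
  5 × C: 2 H each → 10
  1 × C: 1 H
  1 × Cl: no H
  Total hydrogens = 11.
Molecular formula: C6H11Cl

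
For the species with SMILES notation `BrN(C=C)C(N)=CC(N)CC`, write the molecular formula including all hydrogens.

C7H14BrN3

Heavy atoms from the SMILES: 1 Br, 7 C, 3 N.
Implicit hydrogens by atom environment:
  3 × C: 1 H each → 3
  2 × C: 2 H each → 4
  2 × N: 2 H each → 4
  1 × Br: no H
  1 × C: 3 H
  1 × C: no H
  1 × N: no H
  Total hydrogens = 14.
Molecular formula: C7H14BrN3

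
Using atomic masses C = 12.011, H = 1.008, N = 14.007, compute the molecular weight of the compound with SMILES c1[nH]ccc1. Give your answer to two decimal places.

Molecular formula: C4H5N.
M = 4×12.011 + 5×1.008 + 1×14.007 = 67.09 g/mol.

67.09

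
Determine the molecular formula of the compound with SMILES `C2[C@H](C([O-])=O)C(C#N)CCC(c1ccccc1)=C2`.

Heavy atoms from the SMILES: 15 C, 1 N, 2 O.
Implicit hydrogens by atom environment:
  5 × C (aromatic): 1 H each → 5
  3 × C: 2 H each → 6
  3 × C: 1 H each → 3
  3 × C: no H
  1 × C (aromatic): no H
  1 × N: no H
  1 × O: no H
  1 × O (charge -1): no H
  Total hydrogens = 14.
Net charge -1.
Molecular formula: C15H14NO2-

C15H14NO2-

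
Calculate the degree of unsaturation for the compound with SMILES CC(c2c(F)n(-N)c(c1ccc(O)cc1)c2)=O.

Molecular formula from the SMILES: C12H11FN2O2.
DoU = (2C + 2 + N − H − X)/2 = (2·12 + 2 + 2 − 11 − 1)/2 = 16/2 = 8.
(Structurally: 2 ring(s) + 6 π bond(s) = 8.)

8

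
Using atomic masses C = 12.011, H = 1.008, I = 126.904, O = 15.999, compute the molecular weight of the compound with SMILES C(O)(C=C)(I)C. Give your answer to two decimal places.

Molecular formula: C4H7IO.
M = 4×12.011 + 7×1.008 + 1×126.904 + 1×15.999 = 198.00 g/mol.

198.00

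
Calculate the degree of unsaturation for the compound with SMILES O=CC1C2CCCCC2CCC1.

3

Molecular formula from the SMILES: C11H18O.
DoU = (2C + 2 + N − H − X)/2 = (2·11 + 2 + 0 − 18 − 0)/2 = 6/2 = 3.
(Structurally: 2 ring(s) + 1 π bond(s) = 3.)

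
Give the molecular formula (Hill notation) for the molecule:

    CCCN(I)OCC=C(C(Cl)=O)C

C8H13ClINO2

Heavy atoms from the SMILES: 8 C, 1 Cl, 1 I, 1 N, 2 O.
Implicit hydrogens by atom environment:
  3 × C: 2 H each → 6
  2 × C: 3 H each → 6
  2 × C: no H
  2 × O: no H
  1 × C: 1 H
  1 × Cl: no H
  1 × I: no H
  1 × N: no H
  Total hydrogens = 13.
Molecular formula: C8H13ClINO2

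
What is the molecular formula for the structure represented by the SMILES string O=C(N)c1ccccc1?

Heavy atoms from the SMILES: 7 C, 1 N, 1 O.
Implicit hydrogens by atom environment:
  5 × C (aromatic): 1 H each → 5
  1 × C (aromatic): no H
  1 × C: no H
  1 × N: 2 H
  1 × O: no H
  Total hydrogens = 7.
Molecular formula: C7H7NO

C7H7NO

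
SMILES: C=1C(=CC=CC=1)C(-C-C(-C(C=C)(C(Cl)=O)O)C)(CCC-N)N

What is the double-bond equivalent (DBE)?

6

Molecular formula from the SMILES: C17H25ClN2O2.
DoU = (2C + 2 + N − H − X)/2 = (2·17 + 2 + 2 − 25 − 1)/2 = 12/2 = 6.
(Structurally: 1 ring(s) + 5 π bond(s) = 6.)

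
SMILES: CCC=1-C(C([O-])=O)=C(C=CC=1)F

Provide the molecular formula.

Heavy atoms from the SMILES: 9 C, 1 F, 2 O.
Implicit hydrogens by atom environment:
  3 × C (aromatic): 1 H each → 3
  3 × C (aromatic): no H
  1 × C: 3 H
  1 × C: 2 H
  1 × C: no H
  1 × F: no H
  1 × O: no H
  1 × O (charge -1): no H
  Total hydrogens = 8.
Net charge -1.
Molecular formula: C9H8FO2-

C9H8FO2-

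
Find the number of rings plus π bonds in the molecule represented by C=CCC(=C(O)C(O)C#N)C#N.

Molecular formula from the SMILES: C8H8N2O2.
DoU = (2C + 2 + N − H − X)/2 = (2·8 + 2 + 2 − 8 − 0)/2 = 12/2 = 6.
(Structurally: 0 ring(s) + 6 π bond(s) = 6.)

6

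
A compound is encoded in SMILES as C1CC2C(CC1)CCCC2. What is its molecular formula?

C10H18

Heavy atoms from the SMILES: 10 C.
Implicit hydrogens by atom environment:
  8 × C: 2 H each → 16
  2 × C: 1 H each → 2
  Total hydrogens = 18.
Molecular formula: C10H18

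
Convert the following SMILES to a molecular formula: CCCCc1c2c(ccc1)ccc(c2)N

Heavy atoms from the SMILES: 14 C, 1 N.
Implicit hydrogens by atom environment:
  6 × C (aromatic): 1 H each → 6
  4 × C (aromatic): no H
  3 × C: 2 H each → 6
  1 × C: 3 H
  1 × N: 2 H
  Total hydrogens = 17.
Molecular formula: C14H17N

C14H17N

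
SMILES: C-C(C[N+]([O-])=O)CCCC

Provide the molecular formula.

Heavy atoms from the SMILES: 7 C, 1 N, 2 O.
Implicit hydrogens by atom environment:
  4 × C: 2 H each → 8
  2 × C: 3 H each → 6
  1 × C: 1 H
  1 × N (charge +1): no H
  1 × O: no H
  1 × O (charge -1): no H
  Total hydrogens = 15.
Molecular formula: C7H15NO2

C7H15NO2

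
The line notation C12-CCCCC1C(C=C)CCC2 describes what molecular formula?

Heavy atoms from the SMILES: 12 C.
Implicit hydrogens by atom environment:
  8 × C: 2 H each → 16
  4 × C: 1 H each → 4
  Total hydrogens = 20.
Molecular formula: C12H20

C12H20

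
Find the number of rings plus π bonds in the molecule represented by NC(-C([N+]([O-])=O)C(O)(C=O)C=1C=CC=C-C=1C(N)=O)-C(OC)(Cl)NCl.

7

Molecular formula from the SMILES: C13H16Cl2N4O6.
DoU = (2C + 2 + N − H − X)/2 = (2·13 + 2 + 4 − 16 − 2)/2 = 14/2 = 7.
(Structurally: 1 ring(s) + 6 π bond(s) = 7.)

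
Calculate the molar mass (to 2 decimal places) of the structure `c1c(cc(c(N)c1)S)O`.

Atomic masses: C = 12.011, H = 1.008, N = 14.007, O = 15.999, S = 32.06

Molecular formula: C6H7NOS.
M = 6×12.011 + 7×1.008 + 1×14.007 + 1×15.999 + 1×32.06 = 141.19 g/mol.

141.19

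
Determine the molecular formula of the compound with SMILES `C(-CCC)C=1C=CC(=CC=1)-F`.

Heavy atoms from the SMILES: 10 C, 1 F.
Implicit hydrogens by atom environment:
  4 × C (aromatic): 1 H each → 4
  3 × C: 2 H each → 6
  2 × C (aromatic): no H
  1 × C: 3 H
  1 × F: no H
  Total hydrogens = 13.
Molecular formula: C10H13F

C10H13F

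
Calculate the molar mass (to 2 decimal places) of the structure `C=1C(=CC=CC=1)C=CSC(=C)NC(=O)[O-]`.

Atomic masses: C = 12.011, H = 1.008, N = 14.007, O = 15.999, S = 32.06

220.27

Molecular formula: C11H10NO2S-.
M = 11×12.011 + 10×1.008 + 1×14.007 + 2×15.999 + 1×32.06 = 220.27 g/mol.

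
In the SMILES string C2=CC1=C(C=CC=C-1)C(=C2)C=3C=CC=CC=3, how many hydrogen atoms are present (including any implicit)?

12

Hydrogens are implicit in SMILES; fill each atom to its normal valence:
  12 × C (aromatic): 1 H each → 12
  4 × C (aromatic): no H
  Total hydrogens = 12.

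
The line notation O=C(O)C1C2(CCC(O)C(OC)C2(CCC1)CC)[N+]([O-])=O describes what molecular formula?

C14H23NO6

Heavy atoms from the SMILES: 14 C, 1 N, 6 O.
Implicit hydrogens by atom environment:
  6 × C: 2 H each → 12
  3 × C: 1 H each → 3
  3 × C: no H
  3 × O: no H
  2 × C: 3 H each → 6
  2 × O: 1 H each → 2
  1 × N (charge +1): no H
  1 × O (charge -1): no H
  Total hydrogens = 23.
Molecular formula: C14H23NO6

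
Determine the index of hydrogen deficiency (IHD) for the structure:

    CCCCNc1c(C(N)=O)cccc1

Molecular formula from the SMILES: C11H16N2O.
DoU = (2C + 2 + N − H − X)/2 = (2·11 + 2 + 2 − 16 − 0)/2 = 10/2 = 5.
(Structurally: 1 ring(s) + 4 π bond(s) = 5.)

5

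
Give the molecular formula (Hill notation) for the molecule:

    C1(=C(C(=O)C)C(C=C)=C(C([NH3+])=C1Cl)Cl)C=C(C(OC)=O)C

C15H16Cl2NO3+

Heavy atoms from the SMILES: 15 C, 2 Cl, 1 N, 3 O.
Implicit hydrogens by atom environment:
  6 × C (aromatic): no H
  3 × C: 3 H each → 9
  3 × C: no H
  3 × O: no H
  2 × C: 1 H each → 2
  2 × Cl: no H
  1 × C: 2 H
  1 × N (charge +1): 3 H
  Total hydrogens = 16.
Net charge +1.
Molecular formula: C15H16Cl2NO3+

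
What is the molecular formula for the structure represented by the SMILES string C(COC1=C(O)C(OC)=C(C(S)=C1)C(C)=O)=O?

Heavy atoms from the SMILES: 11 C, 5 O, 1 S.
Implicit hydrogens by atom environment:
  5 × C (aromatic): no H
  4 × O: no H
  2 × C: 3 H each → 6
  1 × C: 2 H
  1 × C (aromatic): 1 H
  1 × C: 1 H
  1 × C: no H
  1 × O: 1 H
  1 × S: 1 H
  Total hydrogens = 12.
Molecular formula: C11H12O5S

C11H12O5S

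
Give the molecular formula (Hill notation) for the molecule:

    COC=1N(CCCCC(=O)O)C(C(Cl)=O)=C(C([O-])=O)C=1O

Heavy atoms from the SMILES: 12 C, 1 Cl, 1 N, 7 O.
Implicit hydrogens by atom environment:
  4 × C: 2 H each → 8
  4 × C (aromatic): no H
  4 × O: no H
  3 × C: no H
  2 × O: 1 H each → 2
  1 × C: 3 H
  1 × Cl: no H
  1 × N (aromatic): no H
  1 × O (charge -1): no H
  Total hydrogens = 13.
Net charge -1.
Molecular formula: C12H13ClNO7-

C12H13ClNO7-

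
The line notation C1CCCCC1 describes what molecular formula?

Heavy atoms from the SMILES: 6 C.
Implicit hydrogens by atom environment:
  6 × C: 2 H each → 12
  Total hydrogens = 12.
Molecular formula: C6H12

C6H12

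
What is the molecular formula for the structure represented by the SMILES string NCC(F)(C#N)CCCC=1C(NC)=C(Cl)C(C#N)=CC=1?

C14H16ClFN4

Heavy atoms from the SMILES: 14 C, 1 Cl, 1 F, 4 N.
Implicit hydrogens by atom environment:
  4 × C: 2 H each → 8
  4 × C (aromatic): no H
  3 × C: no H
  2 × C (aromatic): 1 H each → 2
  2 × N: no H
  1 × C: 3 H
  1 × Cl: no H
  1 × F: no H
  1 × N: 2 H
  1 × N: 1 H
  Total hydrogens = 16.
Molecular formula: C14H16ClFN4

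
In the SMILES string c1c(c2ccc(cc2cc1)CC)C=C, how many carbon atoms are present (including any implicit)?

14

The symbol for carbon appears 14 times in the SMILES. Lowercase c denotes aromatic carbon and counts toward C.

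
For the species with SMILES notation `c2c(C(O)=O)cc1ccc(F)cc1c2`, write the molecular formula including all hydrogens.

C11H7FO2

Heavy atoms from the SMILES: 11 C, 1 F, 2 O.
Implicit hydrogens by atom environment:
  6 × C (aromatic): 1 H each → 6
  4 × C (aromatic): no H
  1 × C: no H
  1 × F: no H
  1 × O: 1 H
  1 × O: no H
  Total hydrogens = 7.
Molecular formula: C11H7FO2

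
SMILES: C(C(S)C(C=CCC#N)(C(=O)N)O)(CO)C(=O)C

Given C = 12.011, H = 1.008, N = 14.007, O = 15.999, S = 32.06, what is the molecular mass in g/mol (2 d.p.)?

272.32

Molecular formula: C11H16N2O4S.
M = 11×12.011 + 16×1.008 + 2×14.007 + 4×15.999 + 1×32.06 = 272.32 g/mol.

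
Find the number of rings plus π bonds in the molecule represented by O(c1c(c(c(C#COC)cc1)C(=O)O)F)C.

Molecular formula from the SMILES: C11H9FO4.
DoU = (2C + 2 + N − H − X)/2 = (2·11 + 2 + 0 − 9 − 1)/2 = 14/2 = 7.
(Structurally: 1 ring(s) + 6 π bond(s) = 7.)

7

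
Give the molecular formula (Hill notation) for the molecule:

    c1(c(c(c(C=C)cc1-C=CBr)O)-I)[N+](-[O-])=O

Heavy atoms from the SMILES: 1 Br, 10 C, 1 I, 1 N, 3 O.
Implicit hydrogens by atom environment:
  5 × C (aromatic): no H
  3 × C: 1 H each → 3
  1 × Br: no H
  1 × C: 2 H
  1 × C (aromatic): 1 H
  1 × I: no H
  1 × N (charge +1): no H
  1 × O: 1 H
  1 × O: no H
  1 × O (charge -1): no H
  Total hydrogens = 7.
Molecular formula: C10H7BrINO3

C10H7BrINO3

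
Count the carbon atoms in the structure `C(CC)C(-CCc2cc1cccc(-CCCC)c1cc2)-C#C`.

The symbol for carbon appears 22 times in the SMILES. Lowercase c denotes aromatic carbon and counts toward C.

22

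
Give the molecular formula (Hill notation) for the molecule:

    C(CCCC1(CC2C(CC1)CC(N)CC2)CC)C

C17H33N

Heavy atoms from the SMILES: 17 C, 1 N.
Implicit hydrogens by atom environment:
  11 × C: 2 H each → 22
  3 × C: 1 H each → 3
  2 × C: 3 H each → 6
  1 × C: no H
  1 × N: 2 H
  Total hydrogens = 33.
Molecular formula: C17H33N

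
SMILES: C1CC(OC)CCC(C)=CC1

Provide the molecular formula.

C10H18O

Heavy atoms from the SMILES: 10 C, 1 O.
Implicit hydrogens by atom environment:
  5 × C: 2 H each → 10
  2 × C: 3 H each → 6
  2 × C: 1 H each → 2
  1 × C: no H
  1 × O: no H
  Total hydrogens = 18.
Molecular formula: C10H18O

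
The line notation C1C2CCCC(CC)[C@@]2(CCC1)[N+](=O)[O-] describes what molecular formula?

C12H21NO2

Heavy atoms from the SMILES: 12 C, 1 N, 2 O.
Implicit hydrogens by atom environment:
  8 × C: 2 H each → 16
  2 × C: 1 H each → 2
  1 × C: 3 H
  1 × C: no H
  1 × N (charge +1): no H
  1 × O: no H
  1 × O (charge -1): no H
  Total hydrogens = 21.
Molecular formula: C12H21NO2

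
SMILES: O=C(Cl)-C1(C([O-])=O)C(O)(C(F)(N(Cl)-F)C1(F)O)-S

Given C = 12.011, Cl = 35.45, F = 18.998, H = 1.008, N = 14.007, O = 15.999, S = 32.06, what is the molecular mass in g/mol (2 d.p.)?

329.05

Molecular formula: C6H3Cl2F3NO5S-.
M = 6×12.011 + 2×35.45 + 3×18.998 + 3×1.008 + 1×14.007 + 5×15.999 + 1×32.06 = 329.05 g/mol.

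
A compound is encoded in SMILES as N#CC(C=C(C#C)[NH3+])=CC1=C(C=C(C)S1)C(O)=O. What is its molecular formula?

Heavy atoms from the SMILES: 13 C, 2 N, 2 O, 1 S.
Implicit hydrogens by atom environment:
  5 × C: no H
  3 × C: 1 H each → 3
  3 × C (aromatic): no H
  1 × C: 3 H
  1 × C (aromatic): 1 H
  1 × N (charge +1): 3 H
  1 × N: no H
  1 × O: 1 H
  1 × O: no H
  1 × S (aromatic): no H
  Total hydrogens = 11.
Net charge +1.
Molecular formula: C13H11N2O2S+

C13H11N2O2S+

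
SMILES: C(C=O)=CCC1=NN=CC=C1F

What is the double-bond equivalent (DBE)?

Molecular formula from the SMILES: C8H7FN2O.
DoU = (2C + 2 + N − H − X)/2 = (2·8 + 2 + 2 − 7 − 1)/2 = 12/2 = 6.
(Structurally: 1 ring(s) + 5 π bond(s) = 6.)

6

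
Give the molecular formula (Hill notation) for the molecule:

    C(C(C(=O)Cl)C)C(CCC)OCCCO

Heavy atoms from the SMILES: 11 C, 1 Cl, 3 O.
Implicit hydrogens by atom environment:
  6 × C: 2 H each → 12
  2 × C: 3 H each → 6
  2 × C: 1 H each → 2
  2 × O: no H
  1 × C: no H
  1 × Cl: no H
  1 × O: 1 H
  Total hydrogens = 21.
Molecular formula: C11H21ClO3

C11H21ClO3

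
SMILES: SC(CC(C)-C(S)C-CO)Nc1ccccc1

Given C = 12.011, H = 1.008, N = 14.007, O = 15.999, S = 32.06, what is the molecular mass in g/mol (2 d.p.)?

271.44

Molecular formula: C13H21NOS2.
M = 13×12.011 + 21×1.008 + 1×14.007 + 1×15.999 + 2×32.06 = 271.44 g/mol.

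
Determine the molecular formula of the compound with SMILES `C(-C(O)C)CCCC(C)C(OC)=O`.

Heavy atoms from the SMILES: 10 C, 3 O.
Implicit hydrogens by atom environment:
  4 × C: 2 H each → 8
  3 × C: 3 H each → 9
  2 × C: 1 H each → 2
  2 × O: no H
  1 × C: no H
  1 × O: 1 H
  Total hydrogens = 20.
Molecular formula: C10H20O3

C10H20O3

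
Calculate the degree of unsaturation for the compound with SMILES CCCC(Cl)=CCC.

Molecular formula from the SMILES: C7H13Cl.
DoU = (2C + 2 + N − H − X)/2 = (2·7 + 2 + 0 − 13 − 1)/2 = 2/2 = 1.
(Structurally: 0 ring(s) + 1 π bond(s) = 1.)

1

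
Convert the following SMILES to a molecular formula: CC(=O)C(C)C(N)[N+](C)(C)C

C8H19N2O+

Heavy atoms from the SMILES: 8 C, 2 N, 1 O.
Implicit hydrogens by atom environment:
  5 × C: 3 H each → 15
  2 × C: 1 H each → 2
  1 × C: no H
  1 × N: 2 H
  1 × N (charge +1): no H
  1 × O: no H
  Total hydrogens = 19.
Net charge +1.
Molecular formula: C8H19N2O+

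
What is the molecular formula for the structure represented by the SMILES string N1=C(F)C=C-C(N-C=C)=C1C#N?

C8H6FN3

Heavy atoms from the SMILES: 8 C, 1 F, 3 N.
Implicit hydrogens by atom environment:
  3 × C (aromatic): no H
  2 × C (aromatic): 1 H each → 2
  1 × C: 2 H
  1 × C: 1 H
  1 × C: no H
  1 × F: no H
  1 × N: 1 H
  1 × N (aromatic): no H
  1 × N: no H
  Total hydrogens = 6.
Molecular formula: C8H6FN3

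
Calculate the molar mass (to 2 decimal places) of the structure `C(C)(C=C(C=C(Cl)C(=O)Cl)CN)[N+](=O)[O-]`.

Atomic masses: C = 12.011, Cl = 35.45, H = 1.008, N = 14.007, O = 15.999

Molecular formula: C8H10Cl2N2O3.
M = 8×12.011 + 2×35.45 + 10×1.008 + 2×14.007 + 3×15.999 = 253.08 g/mol.

253.08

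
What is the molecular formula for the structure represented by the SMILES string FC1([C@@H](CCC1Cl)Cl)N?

Heavy atoms from the SMILES: 5 C, 2 Cl, 1 F, 1 N.
Implicit hydrogens by atom environment:
  2 × C: 2 H each → 4
  2 × C: 1 H each → 2
  2 × Cl: no H
  1 × C: no H
  1 × F: no H
  1 × N: 2 H
  Total hydrogens = 8.
Molecular formula: C5H8Cl2FN

C5H8Cl2FN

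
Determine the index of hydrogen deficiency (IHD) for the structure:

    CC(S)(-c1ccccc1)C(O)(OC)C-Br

Molecular formula from the SMILES: C11H15BrO2S.
DoU = (2C + 2 + N − H − X)/2 = (2·11 + 2 + 0 − 15 − 1)/2 = 8/2 = 4.
(Structurally: 1 ring(s) + 3 π bond(s) = 4.)

4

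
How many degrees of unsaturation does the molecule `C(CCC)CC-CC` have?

0

Molecular formula from the SMILES: C8H18.
DoU = (2C + 2 + N − H − X)/2 = (2·8 + 2 + 0 − 18 − 0)/2 = 0/2 = 0.
(Structurally: 0 ring(s) + 0 π bond(s) = 0.)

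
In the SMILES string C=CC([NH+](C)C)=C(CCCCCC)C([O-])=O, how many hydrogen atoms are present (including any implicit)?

Hydrogens are implicit in SMILES; fill each atom to its normal valence:
  6 × C: 2 H each → 12
  3 × C: 3 H each → 9
  3 × C: no H
  1 × C: 1 H
  1 × N (charge +1): 1 H
  1 × O: no H
  1 × O (charge -1): no H
  Total hydrogens = 23.

23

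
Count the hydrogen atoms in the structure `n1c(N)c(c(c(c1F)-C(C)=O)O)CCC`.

13

Hydrogens are implicit in SMILES; fill each atom to its normal valence:
  5 × C (aromatic): no H
  2 × C: 3 H each → 6
  2 × C: 2 H each → 4
  1 × C: no H
  1 × F: no H
  1 × N: 2 H
  1 × N (aromatic): no H
  1 × O: 1 H
  1 × O: no H
  Total hydrogens = 13.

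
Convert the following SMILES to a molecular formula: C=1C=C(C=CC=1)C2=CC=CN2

C10H9N

Heavy atoms from the SMILES: 10 C, 1 N.
Implicit hydrogens by atom environment:
  8 × C (aromatic): 1 H each → 8
  2 × C (aromatic): no H
  1 × N (aromatic): 1 H
  Total hydrogens = 9.
Molecular formula: C10H9N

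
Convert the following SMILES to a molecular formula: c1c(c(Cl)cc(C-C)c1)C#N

Heavy atoms from the SMILES: 9 C, 1 Cl, 1 N.
Implicit hydrogens by atom environment:
  3 × C (aromatic): 1 H each → 3
  3 × C (aromatic): no H
  1 × C: 3 H
  1 × C: 2 H
  1 × C: no H
  1 × Cl: no H
  1 × N: no H
  Total hydrogens = 8.
Molecular formula: C9H8ClN

C9H8ClN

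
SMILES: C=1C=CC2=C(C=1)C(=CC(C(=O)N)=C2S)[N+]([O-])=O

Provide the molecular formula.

Heavy atoms from the SMILES: 11 C, 2 N, 3 O, 1 S.
Implicit hydrogens by atom environment:
  5 × C (aromatic): 1 H each → 5
  5 × C (aromatic): no H
  2 × O: no H
  1 × C: no H
  1 × N: 2 H
  1 × N (charge +1): no H
  1 × O (charge -1): no H
  1 × S: 1 H
  Total hydrogens = 8.
Molecular formula: C11H8N2O3S

C11H8N2O3S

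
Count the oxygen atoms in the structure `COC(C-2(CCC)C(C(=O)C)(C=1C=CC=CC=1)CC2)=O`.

The symbol for oxygen appears 3 times in the SMILES.

3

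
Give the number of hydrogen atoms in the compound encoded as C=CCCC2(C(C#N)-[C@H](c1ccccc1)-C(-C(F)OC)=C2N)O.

Hydrogens are implicit in SMILES; fill each atom to its normal valence:
  5 × C (aromatic): 1 H each → 5
  4 × C: 1 H each → 4
  4 × C: no H
  3 × C: 2 H each → 6
  1 × C: 3 H
  1 × C (aromatic): no H
  1 × F: no H
  1 × N: 2 H
  1 × N: no H
  1 × O: 1 H
  1 × O: no H
  Total hydrogens = 21.

21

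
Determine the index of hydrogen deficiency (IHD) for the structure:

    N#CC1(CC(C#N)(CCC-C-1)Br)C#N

Molecular formula from the SMILES: C10H10BrN3.
DoU = (2C + 2 + N − H − X)/2 = (2·10 + 2 + 3 − 10 − 1)/2 = 14/2 = 7.
(Structurally: 1 ring(s) + 6 π bond(s) = 7.)

7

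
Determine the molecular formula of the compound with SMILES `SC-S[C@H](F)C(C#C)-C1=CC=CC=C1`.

C11H11FS2

Heavy atoms from the SMILES: 11 C, 1 F, 2 S.
Implicit hydrogens by atom environment:
  5 × C (aromatic): 1 H each → 5
  3 × C: 1 H each → 3
  1 × C: 2 H
  1 × C: no H
  1 × C (aromatic): no H
  1 × F: no H
  1 × S: 1 H
  1 × S: no H
  Total hydrogens = 11.
Molecular formula: C11H11FS2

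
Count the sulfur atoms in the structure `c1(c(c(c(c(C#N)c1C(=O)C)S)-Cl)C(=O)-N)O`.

The symbol for sulfur appears 1 time in the SMILES.

1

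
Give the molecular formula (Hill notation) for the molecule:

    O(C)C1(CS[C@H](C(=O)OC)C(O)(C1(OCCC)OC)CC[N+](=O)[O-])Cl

Heavy atoms from the SMILES: 14 C, 1 Cl, 1 N, 8 O, 1 S.
Implicit hydrogens by atom environment:
  6 × O: no H
  5 × C: 2 H each → 10
  4 × C: 3 H each → 12
  4 × C: no H
  1 × C: 1 H
  1 × Cl: no H
  1 × N (charge +1): no H
  1 × O: 1 H
  1 × O (charge -1): no H
  1 × S: no H
  Total hydrogens = 24.
Molecular formula: C14H24ClNO8S

C14H24ClNO8S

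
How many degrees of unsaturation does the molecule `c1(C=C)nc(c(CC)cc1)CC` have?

5

Molecular formula from the SMILES: C11H15N.
DoU = (2C + 2 + N − H − X)/2 = (2·11 + 2 + 1 − 15 − 0)/2 = 10/2 = 5.
(Structurally: 1 ring(s) + 4 π bond(s) = 5.)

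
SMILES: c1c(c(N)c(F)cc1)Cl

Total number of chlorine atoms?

1

The symbol for chlorine appears 1 time in the SMILES.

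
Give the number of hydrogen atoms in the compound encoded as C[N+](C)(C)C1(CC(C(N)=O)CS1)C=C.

19

Hydrogens are implicit in SMILES; fill each atom to its normal valence:
  3 × C: 3 H each → 9
  3 × C: 2 H each → 6
  2 × C: 1 H each → 2
  2 × C: no H
  1 × N: 2 H
  1 × N (charge +1): no H
  1 × O: no H
  1 × S: no H
  Total hydrogens = 19.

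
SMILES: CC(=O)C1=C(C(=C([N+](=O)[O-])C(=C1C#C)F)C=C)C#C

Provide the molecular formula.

Heavy atoms from the SMILES: 14 C, 1 F, 1 N, 3 O.
Implicit hydrogens by atom environment:
  6 × C (aromatic): no H
  3 × C: 1 H each → 3
  3 × C: no H
  2 × O: no H
  1 × C: 3 H
  1 × C: 2 H
  1 × F: no H
  1 × N (charge +1): no H
  1 × O (charge -1): no H
  Total hydrogens = 8.
Molecular formula: C14H8FNO3

C14H8FNO3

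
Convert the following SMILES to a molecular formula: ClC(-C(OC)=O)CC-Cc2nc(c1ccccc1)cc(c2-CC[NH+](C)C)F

C21H27ClFN2O2+

Heavy atoms from the SMILES: 21 C, 1 Cl, 1 F, 2 N, 2 O.
Implicit hydrogens by atom environment:
  6 × C (aromatic): 1 H each → 6
  5 × C: 2 H each → 10
  5 × C (aromatic): no H
  3 × C: 3 H each → 9
  2 × O: no H
  1 × C: 1 H
  1 × C: no H
  1 × Cl: no H
  1 × F: no H
  1 × N (charge +1): 1 H
  1 × N (aromatic): no H
  Total hydrogens = 27.
Net charge +1.
Molecular formula: C21H27ClFN2O2+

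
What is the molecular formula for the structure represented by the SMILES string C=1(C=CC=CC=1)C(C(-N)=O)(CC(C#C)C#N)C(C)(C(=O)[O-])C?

Heavy atoms from the SMILES: 17 C, 2 N, 3 O.
Implicit hydrogens by atom environment:
  6 × C: no H
  5 × C (aromatic): 1 H each → 5
  2 × C: 3 H each → 6
  2 × C: 1 H each → 2
  2 × O: no H
  1 × C: 2 H
  1 × C (aromatic): no H
  1 × N: 2 H
  1 × N: no H
  1 × O (charge -1): no H
  Total hydrogens = 17.
Net charge -1.
Molecular formula: C17H17N2O3-

C17H17N2O3-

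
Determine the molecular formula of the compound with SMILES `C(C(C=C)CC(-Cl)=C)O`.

C7H11ClO

Heavy atoms from the SMILES: 7 C, 1 Cl, 1 O.
Implicit hydrogens by atom environment:
  4 × C: 2 H each → 8
  2 × C: 1 H each → 2
  1 × C: no H
  1 × Cl: no H
  1 × O: 1 H
  Total hydrogens = 11.
Molecular formula: C7H11ClO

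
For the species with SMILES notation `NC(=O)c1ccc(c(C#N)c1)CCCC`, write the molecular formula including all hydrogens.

Heavy atoms from the SMILES: 12 C, 2 N, 1 O.
Implicit hydrogens by atom environment:
  3 × C: 2 H each → 6
  3 × C (aromatic): 1 H each → 3
  3 × C (aromatic): no H
  2 × C: no H
  1 × C: 3 H
  1 × N: 2 H
  1 × N: no H
  1 × O: no H
  Total hydrogens = 14.
Molecular formula: C12H14N2O

C12H14N2O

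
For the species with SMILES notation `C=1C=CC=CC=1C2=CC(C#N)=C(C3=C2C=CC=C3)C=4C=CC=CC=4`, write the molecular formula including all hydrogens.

C23H15N

Heavy atoms from the SMILES: 23 C, 1 N.
Implicit hydrogens by atom environment:
  15 × C (aromatic): 1 H each → 15
  7 × C (aromatic): no H
  1 × C: no H
  1 × N: no H
  Total hydrogens = 15.
Molecular formula: C23H15N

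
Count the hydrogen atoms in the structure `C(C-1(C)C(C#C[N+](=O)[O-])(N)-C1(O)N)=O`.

Hydrogens are implicit in SMILES; fill each atom to its normal valence:
  5 × C: no H
  2 × N: 2 H each → 4
  2 × O: no H
  1 × C: 3 H
  1 × C: 1 H
  1 × N (charge +1): no H
  1 × O: 1 H
  1 × O (charge -1): no H
  Total hydrogens = 9.

9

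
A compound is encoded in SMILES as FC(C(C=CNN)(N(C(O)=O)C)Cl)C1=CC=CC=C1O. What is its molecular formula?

Heavy atoms from the SMILES: 12 C, 1 Cl, 1 F, 3 N, 3 O.
Implicit hydrogens by atom environment:
  4 × C (aromatic): 1 H each → 4
  3 × C: 1 H each → 3
  2 × C: no H
  2 × C (aromatic): no H
  2 × O: 1 H each → 2
  1 × C: 3 H
  1 × Cl: no H
  1 × F: no H
  1 × N: 2 H
  1 × N: 1 H
  1 × N: no H
  1 × O: no H
  Total hydrogens = 15.
Molecular formula: C12H15ClFN3O3

C12H15ClFN3O3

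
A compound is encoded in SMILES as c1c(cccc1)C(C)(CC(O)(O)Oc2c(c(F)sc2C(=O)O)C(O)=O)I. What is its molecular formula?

C16H14FIO7S

Heavy atoms from the SMILES: 16 C, 1 F, 1 I, 7 O, 1 S.
Implicit hydrogens by atom environment:
  5 × C (aromatic): 1 H each → 5
  5 × C (aromatic): no H
  4 × C: no H
  4 × O: 1 H each → 4
  3 × O: no H
  1 × C: 3 H
  1 × C: 2 H
  1 × F: no H
  1 × I: no H
  1 × S (aromatic): no H
  Total hydrogens = 14.
Molecular formula: C16H14FIO7S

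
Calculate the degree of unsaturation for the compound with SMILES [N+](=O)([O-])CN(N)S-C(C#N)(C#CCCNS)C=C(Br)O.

Molecular formula from the SMILES: C9H12BrN5O3S2.
DoU = (2C + 2 + N − H − X)/2 = (2·9 + 2 + 5 − 12 − 1)/2 = 12/2 = 6.
(Structurally: 0 ring(s) + 6 π bond(s) = 6.)

6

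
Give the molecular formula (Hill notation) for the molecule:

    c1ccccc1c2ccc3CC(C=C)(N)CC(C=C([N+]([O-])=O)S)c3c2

Heavy atoms from the SMILES: 20 C, 2 N, 2 O, 1 S.
Implicit hydrogens by atom environment:
  8 × C (aromatic): 1 H each → 8
  4 × C (aromatic): no H
  3 × C: 2 H each → 6
  3 × C: 1 H each → 3
  2 × C: no H
  1 × N: 2 H
  1 × N (charge +1): no H
  1 × O: no H
  1 × O (charge -1): no H
  1 × S: 1 H
  Total hydrogens = 20.
Molecular formula: C20H20N2O2S

C20H20N2O2S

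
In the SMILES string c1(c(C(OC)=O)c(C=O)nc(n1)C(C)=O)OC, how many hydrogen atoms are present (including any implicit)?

10

Hydrogens are implicit in SMILES; fill each atom to its normal valence:
  5 × O: no H
  4 × C (aromatic): no H
  3 × C: 3 H each → 9
  2 × C: no H
  2 × N (aromatic): no H
  1 × C: 1 H
  Total hydrogens = 10.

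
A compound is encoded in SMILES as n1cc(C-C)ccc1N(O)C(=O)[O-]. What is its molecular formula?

C8H9N2O3-

Heavy atoms from the SMILES: 8 C, 2 N, 3 O.
Implicit hydrogens by atom environment:
  3 × C (aromatic): 1 H each → 3
  2 × C (aromatic): no H
  1 × C: 3 H
  1 × C: 2 H
  1 × C: no H
  1 × N (aromatic): no H
  1 × N: no H
  1 × O: 1 H
  1 × O: no H
  1 × O (charge -1): no H
  Total hydrogens = 9.
Net charge -1.
Molecular formula: C8H9N2O3-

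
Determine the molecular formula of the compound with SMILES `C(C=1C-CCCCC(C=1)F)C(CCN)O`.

Heavy atoms from the SMILES: 12 C, 1 F, 1 N, 1 O.
Implicit hydrogens by atom environment:
  8 × C: 2 H each → 16
  3 × C: 1 H each → 3
  1 × C: no H
  1 × F: no H
  1 × N: 2 H
  1 × O: 1 H
  Total hydrogens = 22.
Molecular formula: C12H22FNO

C12H22FNO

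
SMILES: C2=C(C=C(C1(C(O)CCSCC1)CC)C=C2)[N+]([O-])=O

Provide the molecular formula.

Heavy atoms from the SMILES: 14 C, 1 N, 3 O, 1 S.
Implicit hydrogens by atom environment:
  5 × C: 2 H each → 10
  4 × C (aromatic): 1 H each → 4
  2 × C (aromatic): no H
  1 × C: 3 H
  1 × C: 1 H
  1 × C: no H
  1 × N (charge +1): no H
  1 × O: 1 H
  1 × O: no H
  1 × O (charge -1): no H
  1 × S: no H
  Total hydrogens = 19.
Molecular formula: C14H19NO3S

C14H19NO3S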